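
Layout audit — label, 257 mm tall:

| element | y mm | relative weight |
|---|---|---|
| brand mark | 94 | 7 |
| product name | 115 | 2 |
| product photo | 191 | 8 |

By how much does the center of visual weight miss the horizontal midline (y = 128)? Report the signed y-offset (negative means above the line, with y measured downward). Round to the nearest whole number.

≈ 14 mm

Total weight = 7 + 2 + 8 = 17.
y: (7·94 + 2·115 + 8·191) / 17 = 2416 / 17 ≈ 142.12
Difference: 142.12 − 128 ≈ 14.12.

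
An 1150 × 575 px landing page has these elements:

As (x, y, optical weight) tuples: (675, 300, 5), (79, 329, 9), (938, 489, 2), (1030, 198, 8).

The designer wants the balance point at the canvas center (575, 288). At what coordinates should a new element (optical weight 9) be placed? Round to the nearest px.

New total weight: (5 + 9 + 2 + 8) + 9 = 33.
Along x: (14202 + 9·x) / 33 = 575 (existing moment 5·675 + 9·79 + 2·938 + 8·1030 = 14202) ⇒ x = (18975 − 14202) / 9 ≈ 530.33.
Along y: (7023 + 9·y) / 33 = 288 (existing moment 5·300 + 9·329 + 2·489 + 8·198 = 7023) ⇒ y = (9504 − 7023) / 9 ≈ 275.67.

(530, 276)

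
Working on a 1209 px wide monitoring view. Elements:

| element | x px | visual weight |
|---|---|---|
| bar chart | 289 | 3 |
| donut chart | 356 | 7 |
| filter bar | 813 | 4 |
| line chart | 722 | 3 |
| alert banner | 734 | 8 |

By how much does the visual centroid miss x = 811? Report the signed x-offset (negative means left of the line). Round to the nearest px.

≈ -225 px

Total weight = 3 + 7 + 4 + 3 + 8 = 25.
x-moment: 3·289 + 7·356 + 4·813 + 3·722 + 8·734 = 14649; centroid 14649/25 ≈ 585.96.
Offset from x = 811: 585.96 − 811 ≈ -225.04.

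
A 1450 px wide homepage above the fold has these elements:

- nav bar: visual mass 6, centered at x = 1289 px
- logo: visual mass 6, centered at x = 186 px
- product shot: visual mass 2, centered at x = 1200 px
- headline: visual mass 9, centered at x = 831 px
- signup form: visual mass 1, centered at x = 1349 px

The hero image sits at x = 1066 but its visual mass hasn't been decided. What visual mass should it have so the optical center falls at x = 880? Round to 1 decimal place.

Existing Σw = 24 (6 + 6 + 2 + 9 + 1); existing moment 6·1289 + 6·186 + 2·1200 + 9·831 + 1·1349 = 20078.
For the centroid to hit 880: (20078 + w·1066) / (24 + w) = 880.
Solving: w = (880·24 − 20078) / (1066 − 880) = 1042 / 186 ≈ 5.60.

w ≈ 5.6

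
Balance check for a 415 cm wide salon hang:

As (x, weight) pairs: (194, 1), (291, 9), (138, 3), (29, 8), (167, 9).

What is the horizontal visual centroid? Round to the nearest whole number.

x ≈ 165

Σw = 1 + 9 + 3 + 8 + 9 = 30.
Σw·x = 1·194 + 9·291 + 3·138 + 8·29 + 9·167 = 4962, so x̄ = 4962/30 ≈ 165.40.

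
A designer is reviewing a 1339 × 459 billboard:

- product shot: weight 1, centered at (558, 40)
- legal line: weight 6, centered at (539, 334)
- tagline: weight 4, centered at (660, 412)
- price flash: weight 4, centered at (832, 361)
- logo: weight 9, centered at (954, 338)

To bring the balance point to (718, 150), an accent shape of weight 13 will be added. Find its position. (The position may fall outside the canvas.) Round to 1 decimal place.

(632.3, -202.2)

New total weight: (1 + 6 + 4 + 4 + 9) + 13 = 37.
Along x: (18346 + 13·x) / 37 = 718 (existing moment 1·558 + 6·539 + 4·660 + 4·832 + 9·954 = 18346) ⇒ x = (26566 − 18346) / 13 ≈ 632.31.
Along y: (8178 + 13·y) / 37 = 150 (existing moment 1·40 + 6·334 + 4·412 + 4·361 + 9·338 = 8178) ⇒ y = (5550 − 8178) / 13 ≈ -202.15.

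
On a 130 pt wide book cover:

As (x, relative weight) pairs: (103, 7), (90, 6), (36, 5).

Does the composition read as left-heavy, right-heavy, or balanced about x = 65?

right-heavy

Weights sum to 7 + 6 + 5 = 18.
Σw·x = 7·103 + 6·90 + 5·36 = 1441, so x̄ = 1441/18 ≈ 80.06.
80.1 lies right of the midline 65, so the layout is right-heavy.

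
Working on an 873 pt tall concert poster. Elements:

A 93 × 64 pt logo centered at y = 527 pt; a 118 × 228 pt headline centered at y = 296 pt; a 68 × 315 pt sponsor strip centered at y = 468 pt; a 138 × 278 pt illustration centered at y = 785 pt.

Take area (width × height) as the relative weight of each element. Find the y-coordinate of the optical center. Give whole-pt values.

y ≈ 553

Taking area as weight: logo 93·64 = 5952, headline 118·228 = 26904, sponsor strip 68·315 = 21420, illustration 138·278 = 38364. Sum 92640.
Σw·y = 5952·527 + 26904·296 + 21420·468 + 38364·785 = 51240588, so ȳ = 51240588/92640 ≈ 553.12.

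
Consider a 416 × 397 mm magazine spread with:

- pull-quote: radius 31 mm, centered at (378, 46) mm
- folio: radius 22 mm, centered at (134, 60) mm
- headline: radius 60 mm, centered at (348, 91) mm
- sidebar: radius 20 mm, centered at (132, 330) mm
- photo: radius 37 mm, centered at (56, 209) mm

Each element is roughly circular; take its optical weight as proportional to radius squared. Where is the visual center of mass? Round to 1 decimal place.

(265.7, 120.2)

r² weights: pull-quote 31² = 961, folio 22² = 484, headline 60² = 3600, sidebar 20² = 400, photo 37² = 1369. Total = 6814.
x-moment: 961·378 + 484·134 + 3600·348 + 400·132 + 1369·56 = 1810378; centroid 1810378/6814 ≈ 265.69.
y-moment: 961·46 + 484·60 + 3600·91 + 400·330 + 1369·209 = 818967; centroid 818967/6814 ≈ 120.19.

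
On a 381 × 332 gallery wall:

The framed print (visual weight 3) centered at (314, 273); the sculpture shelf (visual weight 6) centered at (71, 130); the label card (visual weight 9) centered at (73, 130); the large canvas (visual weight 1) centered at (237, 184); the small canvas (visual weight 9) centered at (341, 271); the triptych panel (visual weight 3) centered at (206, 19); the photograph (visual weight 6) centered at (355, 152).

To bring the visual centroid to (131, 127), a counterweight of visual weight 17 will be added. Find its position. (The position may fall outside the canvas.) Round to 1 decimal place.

(-59.1, 29.2)

New total weight: (3 + 6 + 9 + 1 + 9 + 3 + 6) + 17 = 54.
x: need Σw·x = 54·131 = 7074. Existing = 3·314 + 6·71 + 9·73 + 1·237 + 9·341 + 3·206 + 6·355 = 8079. Remainder -1005 / 17 ≈ -59.12.
y: need Σw·y = 54·127 = 6858. Existing = 3·273 + 6·130 + 9·130 + 1·184 + 9·271 + 3·19 + 6·152 = 6361. Remainder 497 / 17 ≈ 29.24.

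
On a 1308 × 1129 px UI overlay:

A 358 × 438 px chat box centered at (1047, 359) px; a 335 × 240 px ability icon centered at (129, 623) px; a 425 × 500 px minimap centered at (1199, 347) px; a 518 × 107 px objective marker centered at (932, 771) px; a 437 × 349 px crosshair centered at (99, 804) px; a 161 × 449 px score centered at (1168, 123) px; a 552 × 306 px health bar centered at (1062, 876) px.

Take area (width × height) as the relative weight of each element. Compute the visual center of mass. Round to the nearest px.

(845, 559)

Areas: chat box 358·438 = 156804, ability icon 335·240 = 80400, minimap 425·500 = 212500, objective marker 518·107 = 55426, crosshair 437·349 = 152513, score 161·449 = 72289, health bar 552·306 = 168912. Total weight = 898844.
Σw·x = 156804·1047 + 80400·129 + 212500·1199 + 55426·932 + 152513·99 + 72289·1168 + 168912·1062 = 759906803, so x̄ = 759906803/898844 ≈ 845.43.
Σw·y = 156804·359 + 80400·623 + 212500·347 + 55426·771 + 152513·804 + 72289·123 + 168912·876 = 502331693, so ȳ = 502331693/898844 ≈ 558.86.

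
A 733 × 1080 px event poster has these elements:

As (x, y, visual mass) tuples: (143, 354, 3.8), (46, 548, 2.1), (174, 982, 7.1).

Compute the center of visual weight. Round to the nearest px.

(144, 728)

Total weight = 3.8 + 2.1 + 7.1 = 13.0.
x-moment: 3.8·143 + 2.1·46 + 7.1·174 = 1875.4; centroid 1875.4/13.0 ≈ 144.26.
y-moment: 3.8·354 + 2.1·548 + 7.1·982 = 9468.2; centroid 9468.2/13.0 ≈ 728.32.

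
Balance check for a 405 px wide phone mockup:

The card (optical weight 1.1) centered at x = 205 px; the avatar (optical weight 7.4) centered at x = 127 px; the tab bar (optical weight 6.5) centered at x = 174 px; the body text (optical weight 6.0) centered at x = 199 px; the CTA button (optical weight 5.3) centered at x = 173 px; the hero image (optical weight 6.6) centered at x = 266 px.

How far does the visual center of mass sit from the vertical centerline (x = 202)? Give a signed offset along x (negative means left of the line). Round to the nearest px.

≈ -15 px

Weights sum to 1.1 + 7.4 + 6.5 + 6.0 + 5.3 + 6.6 = 32.9.
Σw·x = 1.1·205 + 7.4·127 + 6.5·174 + 6.0·199 + 5.3·173 + 6.6·266 = 6162.8, so x̄ = 6162.8/32.9 ≈ 187.32.
Against x = 202, that's 187.32 − 202 = -14.68.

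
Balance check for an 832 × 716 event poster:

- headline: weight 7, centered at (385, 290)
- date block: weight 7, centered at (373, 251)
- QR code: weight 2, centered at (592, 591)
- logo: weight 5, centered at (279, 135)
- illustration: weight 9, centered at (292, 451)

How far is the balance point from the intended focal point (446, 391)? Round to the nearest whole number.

Weights sum to 7 + 7 + 2 + 5 + 9 = 30.
x: (7·385 + 7·373 + 2·592 + 5·279 + 9·292) / 30 = 10513 / 30 ≈ 350.43
y: (7·290 + 7·251 + 2·591 + 5·135 + 9·451) / 30 = 9703 / 30 ≈ 323.43
From (446, 391): dx = -95.57, dy = -67.57, so the distance is √(dx²+dy²) ≈ 117.04.

≈ 117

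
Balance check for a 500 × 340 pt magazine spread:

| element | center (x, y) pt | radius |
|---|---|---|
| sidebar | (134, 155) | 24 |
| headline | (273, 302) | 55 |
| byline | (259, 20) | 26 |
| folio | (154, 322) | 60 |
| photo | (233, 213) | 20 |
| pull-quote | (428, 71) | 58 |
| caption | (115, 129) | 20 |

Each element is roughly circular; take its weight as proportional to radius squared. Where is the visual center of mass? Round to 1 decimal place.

(266.7, 211.9)

Weights ∝ r²: sidebar 24² = 576, headline 55² = 3025, byline 26² = 676, folio 60² = 3600, photo 20² = 400, pull-quote 58² = 3364, caption 20² = 400; Σw = 12041.
x: (576·134 + 3025·273 + 676·259 + 3600·154 + 400·233 + 3364·428 + 400·115) / 12041 = 3211485 / 12041 ≈ 266.71
y: (576·155 + 3025·302 + 676·20 + 3600·322 + 400·213 + 3364·71 + 400·129) / 12041 = 2551194 / 12041 ≈ 211.88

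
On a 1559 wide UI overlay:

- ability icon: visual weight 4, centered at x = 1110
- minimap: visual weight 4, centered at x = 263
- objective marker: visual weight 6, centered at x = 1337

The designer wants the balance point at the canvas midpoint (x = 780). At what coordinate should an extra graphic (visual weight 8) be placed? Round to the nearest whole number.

New total weight: (4 + 4 + 6) + 8 = 22.
x: need Σw·x = 22·780 = 17160. Existing = 4·1110 + 4·263 + 6·1337 = 13514. Remainder 3646 / 8 ≈ 455.75.

x ≈ 456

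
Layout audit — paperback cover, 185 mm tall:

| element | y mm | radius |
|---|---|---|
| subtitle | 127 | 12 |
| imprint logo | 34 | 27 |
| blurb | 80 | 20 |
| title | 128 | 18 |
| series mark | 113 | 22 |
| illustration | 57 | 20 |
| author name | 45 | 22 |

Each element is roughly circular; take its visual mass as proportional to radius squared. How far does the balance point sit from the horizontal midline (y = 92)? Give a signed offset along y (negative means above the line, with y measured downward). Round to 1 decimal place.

Weights ∝ r²: subtitle 12² = 144, imprint logo 27² = 729, blurb 20² = 400, title 18² = 324, series mark 22² = 484, illustration 20² = 400, author name 22² = 484; Σw = 2965.
Σw·y = 144·127 + 729·34 + 400·80 + 324·128 + 484·113 + 400·57 + 484·45 = 215818, so ȳ = 215818/2965 ≈ 72.79.
Against y = 92, that's 72.79 − 92 = -19.21.

≈ -19.2 mm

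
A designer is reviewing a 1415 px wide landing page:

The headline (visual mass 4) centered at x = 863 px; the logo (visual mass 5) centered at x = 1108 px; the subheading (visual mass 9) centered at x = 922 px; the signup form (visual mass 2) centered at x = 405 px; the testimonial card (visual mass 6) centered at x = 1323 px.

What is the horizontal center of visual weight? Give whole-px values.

Total weight = 4 + 5 + 9 + 2 + 6 = 26.
Σw·x = 4·863 + 5·1108 + 9·922 + 2·405 + 6·1323 = 26038, so x̄ = 26038/26 ≈ 1001.46.

x ≈ 1001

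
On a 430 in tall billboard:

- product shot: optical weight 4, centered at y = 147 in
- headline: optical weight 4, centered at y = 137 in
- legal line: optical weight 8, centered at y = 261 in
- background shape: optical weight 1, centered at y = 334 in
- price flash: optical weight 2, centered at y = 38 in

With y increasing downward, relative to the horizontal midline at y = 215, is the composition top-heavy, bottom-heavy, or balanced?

top-heavy

Weights sum to 4 + 4 + 8 + 1 + 2 = 19.
Σw·y = 4·147 + 4·137 + 8·261 + 1·334 + 2·38 = 3634, so ȳ = 3634/19 ≈ 191.26.
191.3 lies above (smaller y than) the midline 215, so the layout is top-heavy.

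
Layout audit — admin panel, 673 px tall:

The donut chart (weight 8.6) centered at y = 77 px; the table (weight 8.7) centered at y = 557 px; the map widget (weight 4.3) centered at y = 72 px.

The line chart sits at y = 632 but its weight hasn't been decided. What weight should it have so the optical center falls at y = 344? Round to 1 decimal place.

Existing Σw = 21.6 (8.6 + 8.7 + 4.3); existing moment 8.6·77 + 8.7·557 + 4.3·72 = 5817.7.
For the centroid to hit 344: (5817.7 + w·632) / (21.6 + w) = 344.
Rearranging, w·(632 − 344) = 344·21.6 − 5817.7 = 1612.7, so w ≈ 1612.7/288 = 5.60.

w ≈ 5.6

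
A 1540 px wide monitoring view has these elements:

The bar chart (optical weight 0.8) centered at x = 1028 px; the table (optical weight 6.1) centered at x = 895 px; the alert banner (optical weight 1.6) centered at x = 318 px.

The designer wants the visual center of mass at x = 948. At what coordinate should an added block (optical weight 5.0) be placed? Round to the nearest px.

x ≈ 1201

After adding the added block, total weight = 0.8 + 6.1 + 1.6 + 5.0 = 13.5.
x: target moment 13.5×948 = 12798.0; current 0.8·1028 + 6.1·895 + 1.6·318 = 6790.7; the added block supplies 6007.3, so x = 6007.3/5.0 ≈ 1201.46.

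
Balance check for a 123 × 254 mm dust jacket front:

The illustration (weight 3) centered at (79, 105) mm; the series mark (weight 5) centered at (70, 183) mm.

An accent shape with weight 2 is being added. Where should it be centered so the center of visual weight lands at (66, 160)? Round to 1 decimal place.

(36.5, 185.0)

With the accent shape, Σw becomes 3 + 5 + 2 = 10.
x: need Σw·x = 10·66 = 660. Existing = 3·79 + 5·70 = 587. Remainder 73 / 2 ≈ 36.50.
y: need Σw·y = 10·160 = 1600. Existing = 3·105 + 5·183 = 1230. Remainder 370 / 2 ≈ 185.00.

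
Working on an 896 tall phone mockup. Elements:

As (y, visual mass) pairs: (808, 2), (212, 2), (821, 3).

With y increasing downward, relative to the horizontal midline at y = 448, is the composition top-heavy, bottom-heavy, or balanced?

Total weight = 2 + 2 + 3 = 7.
Σw·y = 2·808 + 2·212 + 3·821 = 4503, so ȳ = 4503/7 ≈ 643.29.
643.3 lies below (larger y than) the midline 448, so the layout is bottom-heavy.

bottom-heavy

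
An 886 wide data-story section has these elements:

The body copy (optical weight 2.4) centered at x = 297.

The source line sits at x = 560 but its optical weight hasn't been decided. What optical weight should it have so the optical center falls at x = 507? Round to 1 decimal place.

Known: weight 2.4 with moment 2.4·297 = 712.8.
Set Σw·x/Σw = 507: (712.8 + 560w) = 507·(2.4 + w).
Rearranging, w·(560 − 507) = 507·2.4 − 712.8 = 504.0, so w ≈ 504.0/53 = 9.51.

w ≈ 9.5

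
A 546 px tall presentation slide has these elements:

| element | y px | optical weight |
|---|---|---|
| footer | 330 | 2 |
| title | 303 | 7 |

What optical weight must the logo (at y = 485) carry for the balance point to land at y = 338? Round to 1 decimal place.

w ≈ 1.8

Existing Σw = 9 (2 + 7); existing moment 2·330 + 7·303 = 2781.
Set Σw·y/Σw = 338: (2781 + 485w) = 338·(9 + w).
So w = (338·9 − 2781)/(485 − 338) = 261/147 ≈ 1.78.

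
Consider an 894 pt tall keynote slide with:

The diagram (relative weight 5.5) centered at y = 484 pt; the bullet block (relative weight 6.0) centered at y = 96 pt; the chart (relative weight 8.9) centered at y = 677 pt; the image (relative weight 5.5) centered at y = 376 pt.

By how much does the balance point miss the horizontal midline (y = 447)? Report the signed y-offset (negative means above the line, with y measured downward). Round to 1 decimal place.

Total weight = 5.5 + 6.0 + 8.9 + 5.5 = 25.9.
y: (5.5·484 + 6.0·96 + 8.9·677 + 5.5·376) / 25.9 = 11331.3 / 25.9 ≈ 437.50
Difference: 437.50 − 447 ≈ -9.50.

≈ -9.5 pt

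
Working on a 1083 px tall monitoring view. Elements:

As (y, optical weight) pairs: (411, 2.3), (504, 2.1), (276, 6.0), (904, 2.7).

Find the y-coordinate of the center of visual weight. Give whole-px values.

Total weight = 2.3 + 2.1 + 6.0 + 2.7 = 13.1.
y-moment: 2.3·411 + 2.1·504 + 6.0·276 + 2.7·904 = 6100.5; centroid 6100.5/13.1 ≈ 465.69.

y ≈ 466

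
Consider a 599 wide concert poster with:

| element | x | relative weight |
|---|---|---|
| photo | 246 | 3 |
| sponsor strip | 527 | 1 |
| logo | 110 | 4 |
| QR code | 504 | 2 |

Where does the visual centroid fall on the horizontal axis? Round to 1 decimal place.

x ≈ 271.3

Total weight = 3 + 1 + 4 + 2 = 10.
x: (3·246 + 1·527 + 4·110 + 2·504) / 10 = 2713 / 10 ≈ 271.30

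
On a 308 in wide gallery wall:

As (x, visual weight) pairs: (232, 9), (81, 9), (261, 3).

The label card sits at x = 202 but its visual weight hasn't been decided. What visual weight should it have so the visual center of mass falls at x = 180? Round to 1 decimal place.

Existing Σw = 21 (9 + 9 + 3); existing moment 9·232 + 9·81 + 3·261 = 3600.
For the centroid to hit 180: (3600 + w·202) / (21 + w) = 180.
So w = (180·21 − 3600)/(202 − 180) = 180/22 ≈ 8.18.

w ≈ 8.2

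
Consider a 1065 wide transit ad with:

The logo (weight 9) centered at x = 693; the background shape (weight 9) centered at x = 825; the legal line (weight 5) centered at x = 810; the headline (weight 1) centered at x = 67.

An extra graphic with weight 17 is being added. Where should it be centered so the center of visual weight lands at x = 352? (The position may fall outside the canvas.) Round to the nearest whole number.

x ≈ -197

With the extra graphic, Σw becomes 9 + 9 + 5 + 1 + 17 = 41.
x: need Σw·x = 41·352 = 14432. Existing = 9·693 + 9·825 + 5·810 + 1·67 = 17779. Remainder -3347 / 17 ≈ -196.88.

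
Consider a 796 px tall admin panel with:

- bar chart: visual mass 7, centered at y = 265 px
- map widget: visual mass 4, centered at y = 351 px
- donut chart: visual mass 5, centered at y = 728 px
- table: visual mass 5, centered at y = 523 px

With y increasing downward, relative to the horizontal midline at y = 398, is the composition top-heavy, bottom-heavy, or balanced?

Total weight = 7 + 4 + 5 + 5 = 21.
y: (7·265 + 4·351 + 5·728 + 5·523) / 21 = 9514 / 21 ≈ 453.05
453.0 vs midline 398 → bottom-heavy.

bottom-heavy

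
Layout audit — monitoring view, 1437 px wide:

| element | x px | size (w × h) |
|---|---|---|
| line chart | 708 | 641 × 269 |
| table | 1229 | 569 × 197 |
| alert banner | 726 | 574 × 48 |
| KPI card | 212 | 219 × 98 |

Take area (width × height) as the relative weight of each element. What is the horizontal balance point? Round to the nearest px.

x ≈ 853

Areas → weights: line chart 641·269 = 172429, table 569·197 = 112093, alert banner 574·48 = 27552, KPI card 219·98 = 21462; Σw = 333536.
x: (172429·708 + 112093·1229 + 27552·726 + 21462·212) / 333536 = 284394725 / 333536 ≈ 852.67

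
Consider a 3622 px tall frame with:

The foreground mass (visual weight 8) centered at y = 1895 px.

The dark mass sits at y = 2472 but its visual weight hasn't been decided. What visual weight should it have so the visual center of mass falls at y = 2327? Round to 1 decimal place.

w ≈ 23.8

The single fixed element contributes weight 8, moment 8·1895 = 15160.
Balance at y = 2327 requires (15160 + w·2472) / (8 + w) = 2327.
So w = (2327·8 − 15160)/(2472 − 2327) = 3456/145 ≈ 23.83.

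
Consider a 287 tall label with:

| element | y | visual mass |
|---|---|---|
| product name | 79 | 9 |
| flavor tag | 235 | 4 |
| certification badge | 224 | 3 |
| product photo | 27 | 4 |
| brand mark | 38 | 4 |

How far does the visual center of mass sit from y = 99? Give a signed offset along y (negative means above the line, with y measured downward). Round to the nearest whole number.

≈ 9

Σw = 9 + 4 + 3 + 4 + 4 = 24.
Σw·y = 9·79 + 4·235 + 3·224 + 4·27 + 4·38 = 2583, so ȳ = 2583/24 ≈ 107.62.
Difference: 107.62 − 99 ≈ 8.62.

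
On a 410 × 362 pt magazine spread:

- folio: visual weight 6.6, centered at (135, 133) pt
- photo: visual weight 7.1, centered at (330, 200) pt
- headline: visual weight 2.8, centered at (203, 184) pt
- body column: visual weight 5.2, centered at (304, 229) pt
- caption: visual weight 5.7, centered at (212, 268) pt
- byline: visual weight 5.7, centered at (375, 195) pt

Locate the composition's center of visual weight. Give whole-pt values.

(264, 201)

Σw = 6.6 + 7.1 + 2.8 + 5.2 + 5.7 + 5.7 = 33.1.
x-moment: 6.6·135 + 7.1·330 + 2.8·203 + 5.2·304 + 5.7·212 + 5.7·375 = 8729.1; centroid 8729.1/33.1 ≈ 263.72.
y-moment: 6.6·133 + 7.1·200 + 2.8·184 + 5.2·229 + 5.7·268 + 5.7·195 = 6642.9; centroid 6642.9/33.1 ≈ 200.69.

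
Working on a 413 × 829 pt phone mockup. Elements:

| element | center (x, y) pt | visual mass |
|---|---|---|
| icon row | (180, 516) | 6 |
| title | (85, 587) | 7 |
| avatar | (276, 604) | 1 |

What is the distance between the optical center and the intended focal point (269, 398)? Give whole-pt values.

≈ 206 pt

Weights sum to 6 + 7 + 1 = 14.
x: (6·180 + 7·85 + 1·276) / 14 = 1951 / 14 ≈ 139.36
y: (6·516 + 7·587 + 1·604) / 14 = 7809 / 14 ≈ 557.79
From (269, 398): dx = -129.64, dy = 159.79, so the distance is √(dx²+dy²) ≈ 205.76.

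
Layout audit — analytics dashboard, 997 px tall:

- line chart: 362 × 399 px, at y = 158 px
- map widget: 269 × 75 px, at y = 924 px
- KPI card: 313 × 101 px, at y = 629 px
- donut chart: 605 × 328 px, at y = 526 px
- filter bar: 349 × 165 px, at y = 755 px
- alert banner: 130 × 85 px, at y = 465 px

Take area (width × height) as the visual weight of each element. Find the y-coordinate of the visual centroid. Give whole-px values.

y ≈ 463

Taking area as weight: line chart 362·399 = 144438, map widget 269·75 = 20175, KPI card 313·101 = 31613, donut chart 605·328 = 198440, filter bar 349·165 = 57585, alert banner 130·85 = 11050. Sum 463301.
Σw·y = 144438·158 + 20175·924 + 31613·629 + 198440·526 + 57585·755 + 11050·465 = 214341846, so ȳ = 214341846/463301 ≈ 462.64.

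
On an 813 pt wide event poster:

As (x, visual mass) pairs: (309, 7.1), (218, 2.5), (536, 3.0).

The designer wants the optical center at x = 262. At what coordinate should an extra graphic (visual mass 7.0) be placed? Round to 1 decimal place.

After adding the extra graphic, total weight = 7.1 + 2.5 + 3.0 + 7.0 = 19.6.
x: target moment 19.6×262 = 5135.2; current 7.1·309 + 2.5·218 + 3.0·536 = 4346.9; the extra graphic supplies 788.3, so x = 788.3/7.0 ≈ 112.61.

x ≈ 112.6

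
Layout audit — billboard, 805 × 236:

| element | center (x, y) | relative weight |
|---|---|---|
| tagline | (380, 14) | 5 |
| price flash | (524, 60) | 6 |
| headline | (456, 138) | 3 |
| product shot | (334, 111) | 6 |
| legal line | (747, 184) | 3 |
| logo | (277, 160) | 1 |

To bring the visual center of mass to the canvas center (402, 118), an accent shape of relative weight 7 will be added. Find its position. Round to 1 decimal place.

New total weight: (5 + 6 + 3 + 6 + 3 + 1) + 7 = 31.
x: need Σw·x = 31·402 = 12462. Existing = 5·380 + 6·524 + 3·456 + 6·334 + 3·747 + 1·277 = 10934. Remainder 1528 / 7 ≈ 218.29.
y: need Σw·y = 31·118 = 3658. Existing = 5·14 + 6·60 + 3·138 + 6·111 + 3·184 + 1·160 = 2222. Remainder 1436 / 7 ≈ 205.14.

(218.3, 205.1)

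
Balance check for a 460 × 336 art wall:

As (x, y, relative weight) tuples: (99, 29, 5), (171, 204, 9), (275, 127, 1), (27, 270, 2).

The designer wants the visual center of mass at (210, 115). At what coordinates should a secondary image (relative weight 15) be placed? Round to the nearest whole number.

(290, 69)

With the secondary image, Σw becomes 5 + 9 + 1 + 2 + 15 = 32.
x: need Σw·x = 32·210 = 6720. Existing = 5·99 + 9·171 + 1·275 + 2·27 = 2363. Remainder 4357 / 15 ≈ 290.47.
y: need Σw·y = 32·115 = 3680. Existing = 5·29 + 9·204 + 1·127 + 2·270 = 2648. Remainder 1032 / 15 ≈ 68.80.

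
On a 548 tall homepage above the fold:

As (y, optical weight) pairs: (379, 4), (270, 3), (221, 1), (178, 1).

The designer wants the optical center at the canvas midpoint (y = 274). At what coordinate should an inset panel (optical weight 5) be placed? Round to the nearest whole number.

y ≈ 222

New total weight: (4 + 3 + 1 + 1) + 5 = 14.
Along y: (2725 + 5·y) / 14 = 274 (existing moment 4·379 + 3·270 + 1·221 + 1·178 = 2725) ⇒ y = (3836 − 2725) / 5 ≈ 222.20.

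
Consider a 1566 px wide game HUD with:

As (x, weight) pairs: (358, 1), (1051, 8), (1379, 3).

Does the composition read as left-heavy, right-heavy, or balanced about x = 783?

right-heavy

Σw = 1 + 8 + 3 = 12.
Σw·x = 1·358 + 8·1051 + 3·1379 = 12903, so x̄ = 12903/12 ≈ 1075.25.
Since 1075.2 is right of 783, the composition reads right-heavy.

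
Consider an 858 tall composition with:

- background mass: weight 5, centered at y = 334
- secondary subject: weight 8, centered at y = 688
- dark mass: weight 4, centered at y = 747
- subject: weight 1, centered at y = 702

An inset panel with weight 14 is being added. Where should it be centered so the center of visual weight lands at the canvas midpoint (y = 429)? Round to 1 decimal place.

y ≈ 204.6

New total weight: (5 + 8 + 4 + 1) + 14 = 32.
y: need Σw·y = 32·429 = 13728. Existing = 5·334 + 8·688 + 4·747 + 1·702 = 10864. Remainder 2864 / 14 ≈ 204.57.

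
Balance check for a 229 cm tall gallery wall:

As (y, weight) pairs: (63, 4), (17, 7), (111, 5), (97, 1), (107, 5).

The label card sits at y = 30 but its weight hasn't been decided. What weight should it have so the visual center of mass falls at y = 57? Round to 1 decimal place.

w ≈ 11.3

Fixed elements: Σw = 4 + 7 + 5 + 1 + 5 = 22, Σw·y = 4·63 + 7·17 + 5·111 + 1·97 + 5·107 = 1558.
For the centroid to hit 57: (1558 + w·30) / (22 + w) = 57.
Rearranging, w·(30 − 57) = 57·22 − 1558 = -304, so w ≈ -304/-27 = 11.26.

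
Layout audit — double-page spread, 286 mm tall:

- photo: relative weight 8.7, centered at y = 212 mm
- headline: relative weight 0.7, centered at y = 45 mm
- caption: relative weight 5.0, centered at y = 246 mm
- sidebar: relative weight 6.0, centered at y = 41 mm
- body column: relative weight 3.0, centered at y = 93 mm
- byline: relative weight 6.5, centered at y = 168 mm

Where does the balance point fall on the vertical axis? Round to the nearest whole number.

y ≈ 158

Σw = 8.7 + 0.7 + 5.0 + 6.0 + 3.0 + 6.5 = 29.9.
y: moment 4722.9 / weight 29.9 ≈ 157.96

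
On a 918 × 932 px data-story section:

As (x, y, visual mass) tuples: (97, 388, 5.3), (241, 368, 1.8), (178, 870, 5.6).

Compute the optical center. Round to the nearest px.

Σw = 5.3 + 1.8 + 5.6 = 12.7.
x-moment: 5.3·97 + 1.8·241 + 5.6·178 = 1944.7; centroid 1944.7/12.7 ≈ 153.13.
y-moment: 5.3·388 + 1.8·368 + 5.6·870 = 7590.8; centroid 7590.8/12.7 ≈ 597.70.

(153, 598)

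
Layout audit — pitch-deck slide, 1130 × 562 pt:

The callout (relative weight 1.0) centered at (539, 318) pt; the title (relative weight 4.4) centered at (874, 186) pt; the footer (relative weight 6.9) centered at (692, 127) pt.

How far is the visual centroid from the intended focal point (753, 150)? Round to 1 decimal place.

Total weight = 1.0 + 4.4 + 6.9 = 12.3.
x: (1.0·539 + 4.4·874 + 6.9·692) / 12.3 = 9159.4 / 12.3 ≈ 744.67
y: (1.0·318 + 4.4·186 + 6.9·127) / 12.3 = 2012.7 / 12.3 ≈ 163.63
Offset from (753, 150): Δx ≈ -8.33, Δy ≈ 13.63; distance = √(Δx² + Δy²) ≈ 15.98.

≈ 16.0 pt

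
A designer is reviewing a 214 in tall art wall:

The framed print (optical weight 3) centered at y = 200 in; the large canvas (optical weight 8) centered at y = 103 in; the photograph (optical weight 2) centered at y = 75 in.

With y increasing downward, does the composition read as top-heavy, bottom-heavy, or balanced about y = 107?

bottom-heavy

Weights sum to 3 + 8 + 2 = 13.
y: (3·200 + 8·103 + 2·75) / 13 = 1574 / 13 ≈ 121.08
121.1 vs midline 107 → bottom-heavy.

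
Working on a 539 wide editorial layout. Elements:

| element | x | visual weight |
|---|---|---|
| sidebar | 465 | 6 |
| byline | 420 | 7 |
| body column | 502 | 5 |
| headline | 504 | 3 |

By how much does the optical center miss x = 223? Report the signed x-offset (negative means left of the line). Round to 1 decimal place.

Weights sum to 6 + 7 + 5 + 3 = 21.
x: (6·465 + 7·420 + 5·502 + 3·504) / 21 = 9752 / 21 ≈ 464.38
Difference: 464.38 − 223 ≈ 241.38.

≈ 241.4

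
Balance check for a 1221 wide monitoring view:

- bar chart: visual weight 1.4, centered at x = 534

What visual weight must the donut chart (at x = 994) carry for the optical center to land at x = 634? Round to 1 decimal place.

w ≈ 0.4

The single fixed element contributes weight 1.4, moment 1.4·534 = 747.6.
Balance at x = 634 requires (747.6 + w·994) / (1.4 + w) = 634.
Solving: w = (634·1.4 − 747.6) / (994 − 634) = 140.0 / 360 ≈ 0.39.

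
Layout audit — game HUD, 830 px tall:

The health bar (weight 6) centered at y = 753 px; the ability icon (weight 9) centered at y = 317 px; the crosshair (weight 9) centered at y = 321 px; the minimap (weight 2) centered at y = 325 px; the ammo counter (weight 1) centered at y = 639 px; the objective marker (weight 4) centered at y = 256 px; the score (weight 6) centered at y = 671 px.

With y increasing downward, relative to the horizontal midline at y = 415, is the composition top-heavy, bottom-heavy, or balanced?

bottom-heavy

Weights sum to 6 + 9 + 9 + 2 + 1 + 4 + 6 = 37.
y: (6·753 + 9·317 + 9·321 + 2·325 + 1·639 + 4·256 + 6·671) / 37 = 16599 / 37 ≈ 448.62
448.6 vs midline 415 → bottom-heavy.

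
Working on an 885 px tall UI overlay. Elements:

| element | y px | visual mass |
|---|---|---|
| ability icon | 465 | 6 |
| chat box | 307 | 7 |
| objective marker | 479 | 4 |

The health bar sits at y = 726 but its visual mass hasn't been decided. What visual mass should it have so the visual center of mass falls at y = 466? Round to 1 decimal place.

Fixed elements: Σw = 6 + 7 + 4 = 17, Σw·y = 6·465 + 7·307 + 4·479 = 6855.
Balance at y = 466 requires (6855 + w·726) / (17 + w) = 466.
Rearranging, w·(726 − 466) = 466·17 − 6855 = 1067, so w ≈ 1067/260 = 4.10.

w ≈ 4.1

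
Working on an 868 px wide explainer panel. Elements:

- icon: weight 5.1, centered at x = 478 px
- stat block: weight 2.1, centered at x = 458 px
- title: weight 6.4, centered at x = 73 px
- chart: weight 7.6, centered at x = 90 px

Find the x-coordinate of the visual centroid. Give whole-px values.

Σw = 5.1 + 2.1 + 6.4 + 7.6 = 21.2.
x: (5.1·478 + 2.1·458 + 6.4·73 + 7.6·90) / 21.2 = 4550.8 / 21.2 ≈ 214.66

x ≈ 215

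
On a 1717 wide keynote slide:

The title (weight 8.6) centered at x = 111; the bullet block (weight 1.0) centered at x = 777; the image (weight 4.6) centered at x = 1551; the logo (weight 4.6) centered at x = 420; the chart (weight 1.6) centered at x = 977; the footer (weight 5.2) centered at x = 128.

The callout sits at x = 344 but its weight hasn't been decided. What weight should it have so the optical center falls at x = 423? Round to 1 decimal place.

w ≈ 27.8

Known weights sum to 8.6 + 1.0 + 4.6 + 4.6 + 1.6 + 5.2 = 25.6; their moment is 8.6·111 + 1.0·777 + 4.6·1551 + 4.6·420 + 1.6·977 + 5.2·128 = 13027.0.
Balance at x = 423 requires (13027.0 + w·344) / (25.6 + w) = 423.
Rearranging, w·(344 − 423) = 423·25.6 − 13027.0 = -2198.2, so w ≈ -2198.2/-79 = 27.83.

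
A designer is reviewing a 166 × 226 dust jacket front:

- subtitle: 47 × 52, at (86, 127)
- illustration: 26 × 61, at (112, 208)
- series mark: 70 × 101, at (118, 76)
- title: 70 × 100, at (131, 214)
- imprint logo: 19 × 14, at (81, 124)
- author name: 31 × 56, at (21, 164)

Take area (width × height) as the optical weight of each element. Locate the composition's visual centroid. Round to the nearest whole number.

Areas: subtitle 47·52 = 2444, illustration 26·61 = 1586, series mark 70·101 = 7070, title 70·100 = 7000, imprint logo 19·14 = 266, author name 31·56 = 1736. Total weight = 20102.
Σw·x = 2444·86 + 1586·112 + 7070·118 + 7000·131 + 266·81 + 1736·21 = 2197078, so x̄ = 2197078/20102 ≈ 109.30.
Σw·y = 2444·127 + 1586·208 + 7070·76 + 7000·214 + 266·124 + 1736·164 = 2993284, so ȳ = 2993284/20102 ≈ 148.90.

(109, 149)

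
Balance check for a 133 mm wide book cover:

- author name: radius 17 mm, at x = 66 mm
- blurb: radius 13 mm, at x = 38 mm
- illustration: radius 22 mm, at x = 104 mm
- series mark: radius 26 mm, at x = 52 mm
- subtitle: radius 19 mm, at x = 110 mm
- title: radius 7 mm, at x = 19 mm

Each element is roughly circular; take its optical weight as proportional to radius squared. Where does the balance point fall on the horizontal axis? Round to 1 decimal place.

Weights ∝ r²: author name 17² = 289, blurb 13² = 169, illustration 22² = 484, series mark 26² = 676, subtitle 19² = 361, title 7² = 49; Σw = 2028.
Σw·x = 151625; x̄ = 151625/2028 ≈ 74.77.

x ≈ 74.8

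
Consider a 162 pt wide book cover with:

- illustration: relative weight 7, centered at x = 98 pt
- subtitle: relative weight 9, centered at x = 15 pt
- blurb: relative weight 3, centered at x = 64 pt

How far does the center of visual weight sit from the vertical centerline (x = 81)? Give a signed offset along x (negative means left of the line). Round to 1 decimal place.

Weights sum to 7 + 9 + 3 = 19.
x: (7·98 + 9·15 + 3·64) / 19 = 1013 / 19 ≈ 53.32
Difference: 53.32 − 81 ≈ -27.68.

≈ -27.7 pt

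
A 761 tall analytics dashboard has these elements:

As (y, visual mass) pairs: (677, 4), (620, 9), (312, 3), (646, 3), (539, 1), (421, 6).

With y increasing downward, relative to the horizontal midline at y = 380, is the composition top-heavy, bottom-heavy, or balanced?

Total weight = 4 + 9 + 3 + 3 + 1 + 6 = 26.
Σw·y = 14227; ȳ = 14227/26 ≈ 547.19.
547.2 lies below (larger y than) the midline 380, so the layout is bottom-heavy.

bottom-heavy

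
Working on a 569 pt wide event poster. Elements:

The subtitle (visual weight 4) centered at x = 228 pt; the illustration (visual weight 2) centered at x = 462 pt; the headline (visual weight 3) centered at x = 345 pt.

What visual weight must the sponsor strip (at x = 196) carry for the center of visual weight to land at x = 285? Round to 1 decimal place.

w ≈ 3.4

Fixed elements: Σw = 4 + 2 + 3 = 9, Σw·x = 4·228 + 2·462 + 3·345 = 2871.
Balance at x = 285 requires (2871 + w·196) / (9 + w) = 285.
Rearranging, w·(196 − 285) = 285·9 − 2871 = -306, so w ≈ -306/-89 = 3.44.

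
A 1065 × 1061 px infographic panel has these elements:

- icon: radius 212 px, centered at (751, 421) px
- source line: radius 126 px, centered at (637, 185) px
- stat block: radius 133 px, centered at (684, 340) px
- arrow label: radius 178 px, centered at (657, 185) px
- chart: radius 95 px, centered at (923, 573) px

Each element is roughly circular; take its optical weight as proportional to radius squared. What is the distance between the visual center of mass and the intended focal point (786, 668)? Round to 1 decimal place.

r² weights: icon 212² = 44944, source line 126² = 15876, stat block 133² = 17689, arrow label 178² = 31684, chart 95² = 9025. Total = 119218.
Σw·x = 44944·751 + 15876·637 + 17689·684 + 31684·657 + 9025·923 = 85111695, so x̄ = 85111695/119218 ≈ 713.92.
Σw·y = 44944·421 + 15876·185 + 17689·340 + 31684·185 + 9025·573 = 38905609, so ȳ = 38905609/119218 ≈ 326.34.
Relative to (786, 668): Δ = (-72.08, -341.66); |Δ| = √(-72.08² + -341.66²) ≈ 349.18.

≈ 349.2 px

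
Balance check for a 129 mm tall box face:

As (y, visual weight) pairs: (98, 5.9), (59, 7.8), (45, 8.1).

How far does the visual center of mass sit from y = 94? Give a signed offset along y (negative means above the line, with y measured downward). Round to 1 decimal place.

Σw = 5.9 + 7.8 + 8.1 = 21.8.
y: (5.9·98 + 7.8·59 + 8.1·45) / 21.8 = 1402.9 / 21.8 ≈ 64.35
Difference: 64.35 − 94 ≈ -29.65.

≈ -29.6 mm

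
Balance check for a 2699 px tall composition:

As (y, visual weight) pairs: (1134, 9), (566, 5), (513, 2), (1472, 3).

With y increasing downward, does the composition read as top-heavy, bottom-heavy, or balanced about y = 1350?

Weights sum to 9 + 5 + 2 + 3 = 19.
Σw·y = 9·1134 + 5·566 + 2·513 + 3·1472 = 18478, so ȳ = 18478/19 ≈ 972.53.
Since 972.5 is above (smaller y than) 1350, the composition reads top-heavy.

top-heavy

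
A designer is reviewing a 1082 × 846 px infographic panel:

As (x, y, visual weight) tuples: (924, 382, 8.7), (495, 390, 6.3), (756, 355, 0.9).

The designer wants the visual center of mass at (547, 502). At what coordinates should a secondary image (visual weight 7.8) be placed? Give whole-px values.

New total weight: (8.7 + 6.3 + 0.9) + 7.8 = 23.7.
x: target moment 23.7×547 = 12963.9; current 8.7·924 + 6.3·495 + 0.9·756 = 11837.7; the secondary image supplies 1126.2, so x = 1126.2/7.8 ≈ 144.38.
y: target moment 23.7×502 = 11897.4; current 8.7·382 + 6.3·390 + 0.9·355 = 6099.9; the secondary image supplies 5797.5, so y = 5797.5/7.8 ≈ 743.27.

(144, 743)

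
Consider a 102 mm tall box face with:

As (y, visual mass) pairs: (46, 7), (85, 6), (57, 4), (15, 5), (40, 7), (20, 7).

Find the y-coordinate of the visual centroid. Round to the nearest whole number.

y ≈ 43

Total weight = 7 + 6 + 4 + 5 + 7 + 7 = 36.
Σw·y = 1555; ȳ = 1555/36 ≈ 43.19.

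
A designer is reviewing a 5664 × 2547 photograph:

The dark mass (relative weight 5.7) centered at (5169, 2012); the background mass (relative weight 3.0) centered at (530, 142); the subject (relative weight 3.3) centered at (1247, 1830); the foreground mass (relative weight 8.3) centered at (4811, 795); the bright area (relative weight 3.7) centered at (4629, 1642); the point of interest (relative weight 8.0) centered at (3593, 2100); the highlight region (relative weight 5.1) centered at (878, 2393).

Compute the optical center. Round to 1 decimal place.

(3381.4, 1606.8)

Weights sum to 5.7 + 3.0 + 3.3 + 8.3 + 3.7 + 8.0 + 5.1 = 37.1.
x: moment 125448.8 / weight 37.1 ≈ 3381.37
Σw·y = 59611.6; ȳ = 59611.6/37.1 ≈ 1606.78.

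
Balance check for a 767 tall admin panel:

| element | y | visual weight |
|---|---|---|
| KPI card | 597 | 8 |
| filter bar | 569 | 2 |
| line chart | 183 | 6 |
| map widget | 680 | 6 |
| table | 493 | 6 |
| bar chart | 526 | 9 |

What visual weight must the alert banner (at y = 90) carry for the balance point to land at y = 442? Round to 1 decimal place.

Fixed elements: Σw = 8 + 2 + 6 + 6 + 6 + 9 = 37, Σw·y = 8·597 + 2·569 + 6·183 + 6·680 + 6·493 + 9·526 = 18784.
Set Σw·y/Σw = 442: (18784 + 90w) = 442·(37 + w).
Solving: w = (442·37 − 18784) / (90 − 442) = -2430 / -352 ≈ 6.90.

w ≈ 6.9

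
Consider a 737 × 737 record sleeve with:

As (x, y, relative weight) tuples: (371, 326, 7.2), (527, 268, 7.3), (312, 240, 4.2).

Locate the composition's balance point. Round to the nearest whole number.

(419, 284)

Σw = 7.2 + 7.3 + 4.2 = 18.7.
x-moment: 7.2·371 + 7.3·527 + 4.2·312 = 7828.7; centroid 7828.7/18.7 ≈ 418.65.
y-moment: 7.2·326 + 7.3·268 + 4.2·240 = 5311.6; centroid 5311.6/18.7 ≈ 284.04.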